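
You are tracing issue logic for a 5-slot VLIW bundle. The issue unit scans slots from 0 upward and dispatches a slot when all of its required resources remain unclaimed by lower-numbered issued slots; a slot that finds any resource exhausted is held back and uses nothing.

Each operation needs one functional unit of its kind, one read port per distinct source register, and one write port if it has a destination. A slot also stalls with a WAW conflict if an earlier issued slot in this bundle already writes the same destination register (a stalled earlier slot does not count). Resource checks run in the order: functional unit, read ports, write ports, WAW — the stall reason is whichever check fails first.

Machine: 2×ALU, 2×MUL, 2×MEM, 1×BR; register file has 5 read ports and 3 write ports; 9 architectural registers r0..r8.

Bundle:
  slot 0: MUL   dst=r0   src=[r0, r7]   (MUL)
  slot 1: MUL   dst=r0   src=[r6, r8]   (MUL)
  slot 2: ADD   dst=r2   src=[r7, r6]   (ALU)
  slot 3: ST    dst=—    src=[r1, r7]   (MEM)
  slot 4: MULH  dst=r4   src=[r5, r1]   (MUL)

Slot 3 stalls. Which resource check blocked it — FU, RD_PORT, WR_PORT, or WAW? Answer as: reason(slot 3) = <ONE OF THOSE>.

  0. MUL→r0 ⇒ go  {2A/1Mu/2Ld/1B | 3r 2w}
  1. MUL→r0 ⇒ no(WAW)  {2A/1Mu/2Ld/1B | 3r 2w}
  2. ALU→r2 ⇒ go  {1A/1Mu/2Ld/1B | 1r 1w}
  3. MEM ⇒ no(RD_PORT)  {1A/1Mu/2Ld/1B | 1r 1w}
  4. MUL→r4 ⇒ no(RD_PORT)  {1A/1Mu/2Ld/1B | 1r 1w}

reason(slot 3) = RD_PORT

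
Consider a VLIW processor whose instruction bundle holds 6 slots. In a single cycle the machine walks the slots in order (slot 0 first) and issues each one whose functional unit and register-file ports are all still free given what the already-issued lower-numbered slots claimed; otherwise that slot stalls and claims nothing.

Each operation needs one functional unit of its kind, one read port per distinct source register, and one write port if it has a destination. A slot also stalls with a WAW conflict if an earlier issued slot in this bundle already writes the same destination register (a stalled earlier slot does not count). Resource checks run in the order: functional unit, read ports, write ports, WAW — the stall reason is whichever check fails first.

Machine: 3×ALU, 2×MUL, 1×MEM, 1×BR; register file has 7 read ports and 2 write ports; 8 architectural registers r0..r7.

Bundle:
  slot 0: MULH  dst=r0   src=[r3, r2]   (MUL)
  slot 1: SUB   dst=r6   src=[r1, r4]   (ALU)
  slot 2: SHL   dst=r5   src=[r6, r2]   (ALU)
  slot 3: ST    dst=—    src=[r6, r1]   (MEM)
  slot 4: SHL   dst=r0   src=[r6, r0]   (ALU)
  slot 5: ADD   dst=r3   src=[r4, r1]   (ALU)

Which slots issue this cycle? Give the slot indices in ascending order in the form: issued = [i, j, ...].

#0 MUL src=r3,r2 dispatched  <A:3 Mu:1 Ld:1 B:1 rd:5 wr:1>
#1 ALU src=r1,r4 dispatched  <A:2 Mu:1 Ld:1 B:1 rd:3 wr:0>
#2 ALU src=r6,r2 held:WR_PORT  <A:2 Mu:1 Ld:1 B:1 rd:3 wr:0>
#3 MEM src=r6,r1 dispatched  <A:2 Mu:1 Ld:0 B:1 rd:1 wr:0>
#4 ALU src=r6,r0 held:RD_PORT  <A:2 Mu:1 Ld:0 B:1 rd:1 wr:0>
#5 ALU src=r4,r1 held:RD_PORT  <A:2 Mu:1 Ld:0 B:1 rd:1 wr:0>

issued = [0, 1, 3]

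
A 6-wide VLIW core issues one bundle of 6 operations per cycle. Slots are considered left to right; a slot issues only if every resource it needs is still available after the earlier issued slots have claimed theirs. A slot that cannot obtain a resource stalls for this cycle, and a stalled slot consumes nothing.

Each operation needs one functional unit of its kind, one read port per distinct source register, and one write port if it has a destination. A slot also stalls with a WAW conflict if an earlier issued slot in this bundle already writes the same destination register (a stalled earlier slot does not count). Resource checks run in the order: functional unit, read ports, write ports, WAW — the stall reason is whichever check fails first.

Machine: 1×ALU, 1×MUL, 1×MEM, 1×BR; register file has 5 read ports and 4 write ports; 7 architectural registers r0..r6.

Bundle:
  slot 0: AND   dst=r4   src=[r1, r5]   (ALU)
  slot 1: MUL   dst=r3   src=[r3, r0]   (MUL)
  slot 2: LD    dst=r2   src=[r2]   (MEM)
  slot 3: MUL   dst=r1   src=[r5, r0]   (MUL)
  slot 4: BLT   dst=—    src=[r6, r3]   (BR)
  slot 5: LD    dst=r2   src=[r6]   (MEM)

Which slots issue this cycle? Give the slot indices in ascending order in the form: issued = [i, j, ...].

issued = [0, 1, 2]

slot 0 (ALU): ISSUE — free A0,Mu1,Ld1,B1 rp3 wp3
slot 1 (MUL): ISSUE — free A0,Mu0,Ld1,B1 rp1 wp2
slot 2 (MEM): ISSUE — free A0,Mu0,Ld0,B1 rp0 wp1
slot 3 (MUL): stall FU — free A0,Mu0,Ld0,B1 rp0 wp1
slot 4 (BR): stall RD_PORT — free A0,Mu0,Ld0,B1 rp0 wp1
slot 5 (MEM): stall FU — free A0,Mu0,Ld0,B1 rp0 wp1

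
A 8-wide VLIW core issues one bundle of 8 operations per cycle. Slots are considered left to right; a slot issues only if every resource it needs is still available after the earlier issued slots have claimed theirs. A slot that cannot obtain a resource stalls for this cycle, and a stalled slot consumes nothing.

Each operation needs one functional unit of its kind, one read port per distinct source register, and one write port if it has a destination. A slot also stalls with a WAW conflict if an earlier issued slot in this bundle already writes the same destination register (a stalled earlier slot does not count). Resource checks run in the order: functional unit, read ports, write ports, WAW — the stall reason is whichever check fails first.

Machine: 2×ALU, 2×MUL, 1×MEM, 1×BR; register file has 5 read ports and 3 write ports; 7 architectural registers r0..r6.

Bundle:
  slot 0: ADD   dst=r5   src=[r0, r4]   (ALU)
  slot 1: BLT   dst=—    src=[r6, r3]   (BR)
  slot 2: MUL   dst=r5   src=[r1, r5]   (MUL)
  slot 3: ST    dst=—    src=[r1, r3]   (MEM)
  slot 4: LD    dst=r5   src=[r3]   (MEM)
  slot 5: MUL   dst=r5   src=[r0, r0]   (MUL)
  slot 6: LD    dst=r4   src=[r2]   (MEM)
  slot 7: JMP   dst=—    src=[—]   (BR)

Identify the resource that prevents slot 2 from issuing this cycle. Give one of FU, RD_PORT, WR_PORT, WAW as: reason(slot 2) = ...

  0. ALU→r5 ⇒ go  {1A/2Mu/1Ld/1B | 3r 2w}
  1. BR ⇒ go  {1A/2Mu/1Ld/0B | 1r 2w}
  2. MUL→r5 ⇒ no(RD_PORT)  {1A/2Mu/1Ld/0B | 1r 2w}
  3. MEM ⇒ no(RD_PORT)  {1A/2Mu/1Ld/0B | 1r 2w}
  4. MEM→r5 ⇒ no(WAW)  {1A/2Mu/1Ld/0B | 1r 2w}
  5. MUL→r5 ⇒ no(WAW)  {1A/2Mu/1Ld/0B | 1r 2w}
  6. MEM→r4 ⇒ go  {1A/2Mu/0Ld/0B | 0r 1w}
  7. BR ⇒ no(FU)  {1A/2Mu/0Ld/0B | 0r 1w}

reason(slot 2) = RD_PORT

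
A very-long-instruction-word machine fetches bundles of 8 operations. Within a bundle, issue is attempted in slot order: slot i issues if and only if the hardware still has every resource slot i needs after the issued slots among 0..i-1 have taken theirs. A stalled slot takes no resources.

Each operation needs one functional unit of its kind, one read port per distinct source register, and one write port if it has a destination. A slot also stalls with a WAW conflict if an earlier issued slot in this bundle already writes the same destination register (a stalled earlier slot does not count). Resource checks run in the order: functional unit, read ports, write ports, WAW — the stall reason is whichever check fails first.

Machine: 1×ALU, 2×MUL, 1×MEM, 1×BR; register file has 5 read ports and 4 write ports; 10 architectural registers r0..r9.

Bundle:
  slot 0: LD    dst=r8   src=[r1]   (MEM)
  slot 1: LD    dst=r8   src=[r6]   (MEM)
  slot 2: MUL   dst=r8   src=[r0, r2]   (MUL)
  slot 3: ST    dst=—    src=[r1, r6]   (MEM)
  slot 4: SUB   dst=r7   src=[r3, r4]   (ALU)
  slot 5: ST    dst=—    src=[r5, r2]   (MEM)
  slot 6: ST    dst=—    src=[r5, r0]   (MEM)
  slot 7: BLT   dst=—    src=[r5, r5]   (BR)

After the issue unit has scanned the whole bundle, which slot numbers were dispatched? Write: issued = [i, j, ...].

issued = [0, 4, 7]

  0. MEM→r8 ⇒ go  {1A/2Mu/0Ld/1B | 4r 3w}
  1. MEM→r8 ⇒ no(FU)  {1A/2Mu/0Ld/1B | 4r 3w}
  2. MUL→r8 ⇒ no(WAW)  {1A/2Mu/0Ld/1B | 4r 3w}
  3. MEM ⇒ no(FU)  {1A/2Mu/0Ld/1B | 4r 3w}
  4. ALU→r7 ⇒ go  {0A/2Mu/0Ld/1B | 2r 2w}
  5. MEM ⇒ no(FU)  {0A/2Mu/0Ld/1B | 2r 2w}
  6. MEM ⇒ no(FU)  {0A/2Mu/0Ld/1B | 2r 2w}
  7. BR ⇒ go  {0A/2Mu/0Ld/0B | 1r 2w}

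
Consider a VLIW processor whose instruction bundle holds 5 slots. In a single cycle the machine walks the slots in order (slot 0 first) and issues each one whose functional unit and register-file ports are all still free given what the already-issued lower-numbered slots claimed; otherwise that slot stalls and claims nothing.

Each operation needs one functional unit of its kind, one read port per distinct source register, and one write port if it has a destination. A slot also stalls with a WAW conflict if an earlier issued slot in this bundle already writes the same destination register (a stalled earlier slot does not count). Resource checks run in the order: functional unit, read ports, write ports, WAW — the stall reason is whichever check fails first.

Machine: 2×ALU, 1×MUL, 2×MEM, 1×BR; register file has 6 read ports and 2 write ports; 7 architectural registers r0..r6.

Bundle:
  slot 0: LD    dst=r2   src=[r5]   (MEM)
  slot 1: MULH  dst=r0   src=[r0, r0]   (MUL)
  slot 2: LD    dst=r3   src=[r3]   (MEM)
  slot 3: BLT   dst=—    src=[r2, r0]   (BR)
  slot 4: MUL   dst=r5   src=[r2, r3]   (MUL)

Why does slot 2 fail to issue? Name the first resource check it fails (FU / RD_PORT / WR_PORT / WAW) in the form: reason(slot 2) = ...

[0] MEM needs rd=1 wr=1: ok; after: ALU=2 MUL=1 MEM=1 BR=1, R=5, W=1
[1] MUL needs rd=1 wr=1: ok; after: ALU=2 MUL=0 MEM=1 BR=1, R=4, W=0
[2] MEM needs rd=1 wr=1: WR_PORT; after: ALU=2 MUL=0 MEM=1 BR=1, R=4, W=0
[3] BR needs rd=2 wr=0: ok; after: ALU=2 MUL=0 MEM=1 BR=0, R=2, W=0
[4] MUL needs rd=2 wr=1: FU; after: ALU=2 MUL=0 MEM=1 BR=0, R=2, W=0

reason(slot 2) = WR_PORT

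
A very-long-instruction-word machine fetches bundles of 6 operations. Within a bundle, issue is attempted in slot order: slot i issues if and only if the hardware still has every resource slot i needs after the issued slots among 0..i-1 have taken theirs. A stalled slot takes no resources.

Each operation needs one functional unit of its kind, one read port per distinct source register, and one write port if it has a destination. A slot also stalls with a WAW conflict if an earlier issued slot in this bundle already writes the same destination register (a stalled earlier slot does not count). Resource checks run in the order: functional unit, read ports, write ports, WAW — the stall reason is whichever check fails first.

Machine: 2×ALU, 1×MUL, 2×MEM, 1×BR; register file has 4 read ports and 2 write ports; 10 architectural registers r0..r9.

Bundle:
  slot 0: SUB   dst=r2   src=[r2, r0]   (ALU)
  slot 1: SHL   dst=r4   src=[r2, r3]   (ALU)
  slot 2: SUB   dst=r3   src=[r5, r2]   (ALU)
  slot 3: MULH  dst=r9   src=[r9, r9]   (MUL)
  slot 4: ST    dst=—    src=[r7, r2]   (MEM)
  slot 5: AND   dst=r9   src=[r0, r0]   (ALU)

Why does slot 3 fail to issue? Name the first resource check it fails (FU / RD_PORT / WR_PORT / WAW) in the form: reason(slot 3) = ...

(0) want 1×ALU +2rd +1wr — yes → AL1|MU1|ME2|BR1|rd2|wr1
(1) want 1×ALU +2rd +1wr — yes → AL0|MU1|ME2|BR1|rd0|wr0
(2) want 1×ALU +2rd +1wr — FU → AL0|MU1|ME2|BR1|rd0|wr0
(3) want 1×MUL +1rd +1wr — RD_PORT → AL0|MU1|ME2|BR1|rd0|wr0
(4) want 1×MEM +2rd +0wr — RD_PORT → AL0|MU1|ME2|BR1|rd0|wr0
(5) want 1×ALU +1rd +1wr — FU → AL0|MU1|ME2|BR1|rd0|wr0

reason(slot 3) = RD_PORT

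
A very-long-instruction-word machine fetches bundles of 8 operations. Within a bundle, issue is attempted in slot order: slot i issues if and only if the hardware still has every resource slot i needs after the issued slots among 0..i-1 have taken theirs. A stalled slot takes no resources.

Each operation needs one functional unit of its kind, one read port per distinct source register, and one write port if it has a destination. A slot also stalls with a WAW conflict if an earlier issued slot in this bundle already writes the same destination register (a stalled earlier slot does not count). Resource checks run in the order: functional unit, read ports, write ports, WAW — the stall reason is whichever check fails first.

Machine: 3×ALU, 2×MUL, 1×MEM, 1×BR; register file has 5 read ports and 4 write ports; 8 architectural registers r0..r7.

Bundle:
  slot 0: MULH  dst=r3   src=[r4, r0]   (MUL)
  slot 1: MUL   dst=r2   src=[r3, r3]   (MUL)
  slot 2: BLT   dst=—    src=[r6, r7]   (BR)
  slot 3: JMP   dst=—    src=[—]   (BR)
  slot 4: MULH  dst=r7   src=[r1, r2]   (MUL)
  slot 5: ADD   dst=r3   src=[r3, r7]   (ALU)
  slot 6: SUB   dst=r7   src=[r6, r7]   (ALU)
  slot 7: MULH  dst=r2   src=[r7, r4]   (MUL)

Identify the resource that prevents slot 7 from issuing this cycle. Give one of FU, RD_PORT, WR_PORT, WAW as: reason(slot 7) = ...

#0 MUL src=r4,r0 dispatched  <A:3 Mu:1 Ld:1 B:1 rd:3 wr:3>
#1 MUL src=r3,r3 dispatched  <A:3 Mu:0 Ld:1 B:1 rd:2 wr:2>
#2 BR src=r6,r7 dispatched  <A:3 Mu:0 Ld:1 B:0 rd:0 wr:2>
#3 BR src=- held:FU  <A:3 Mu:0 Ld:1 B:0 rd:0 wr:2>
#4 MUL src=r1,r2 held:FU  <A:3 Mu:0 Ld:1 B:0 rd:0 wr:2>
#5 ALU src=r3,r7 held:RD_PORT  <A:3 Mu:0 Ld:1 B:0 rd:0 wr:2>
#6 ALU src=r6,r7 held:RD_PORT  <A:3 Mu:0 Ld:1 B:0 rd:0 wr:2>
#7 MUL src=r7,r4 held:FU  <A:3 Mu:0 Ld:1 B:0 rd:0 wr:2>

reason(slot 7) = FU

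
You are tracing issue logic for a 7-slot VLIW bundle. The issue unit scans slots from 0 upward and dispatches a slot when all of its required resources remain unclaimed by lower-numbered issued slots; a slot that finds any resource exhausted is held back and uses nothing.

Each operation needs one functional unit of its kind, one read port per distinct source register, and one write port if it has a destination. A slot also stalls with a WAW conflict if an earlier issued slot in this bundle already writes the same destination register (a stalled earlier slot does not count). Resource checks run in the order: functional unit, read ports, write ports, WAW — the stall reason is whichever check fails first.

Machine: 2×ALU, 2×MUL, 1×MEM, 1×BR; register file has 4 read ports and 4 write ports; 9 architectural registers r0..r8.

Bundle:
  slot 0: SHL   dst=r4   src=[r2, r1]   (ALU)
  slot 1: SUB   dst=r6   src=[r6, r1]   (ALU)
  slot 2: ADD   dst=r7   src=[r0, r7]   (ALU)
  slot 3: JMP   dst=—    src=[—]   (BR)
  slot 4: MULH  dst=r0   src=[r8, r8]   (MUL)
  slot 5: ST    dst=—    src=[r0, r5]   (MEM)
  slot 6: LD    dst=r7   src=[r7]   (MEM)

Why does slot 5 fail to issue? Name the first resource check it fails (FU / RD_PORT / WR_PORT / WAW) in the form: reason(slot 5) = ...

slot 0 (ALU): ISSUE — free A1,Mu2,Ld1,B1 rp2 wp3
slot 1 (ALU): ISSUE — free A0,Mu2,Ld1,B1 rp0 wp2
slot 2 (ALU): stall FU — free A0,Mu2,Ld1,B1 rp0 wp2
slot 3 (BR): ISSUE — free A0,Mu2,Ld1,B0 rp0 wp2
slot 4 (MUL): stall RD_PORT — free A0,Mu2,Ld1,B0 rp0 wp2
slot 5 (MEM): stall RD_PORT — free A0,Mu2,Ld1,B0 rp0 wp2
slot 6 (MEM): stall RD_PORT — free A0,Mu2,Ld1,B0 rp0 wp2

reason(slot 5) = RD_PORT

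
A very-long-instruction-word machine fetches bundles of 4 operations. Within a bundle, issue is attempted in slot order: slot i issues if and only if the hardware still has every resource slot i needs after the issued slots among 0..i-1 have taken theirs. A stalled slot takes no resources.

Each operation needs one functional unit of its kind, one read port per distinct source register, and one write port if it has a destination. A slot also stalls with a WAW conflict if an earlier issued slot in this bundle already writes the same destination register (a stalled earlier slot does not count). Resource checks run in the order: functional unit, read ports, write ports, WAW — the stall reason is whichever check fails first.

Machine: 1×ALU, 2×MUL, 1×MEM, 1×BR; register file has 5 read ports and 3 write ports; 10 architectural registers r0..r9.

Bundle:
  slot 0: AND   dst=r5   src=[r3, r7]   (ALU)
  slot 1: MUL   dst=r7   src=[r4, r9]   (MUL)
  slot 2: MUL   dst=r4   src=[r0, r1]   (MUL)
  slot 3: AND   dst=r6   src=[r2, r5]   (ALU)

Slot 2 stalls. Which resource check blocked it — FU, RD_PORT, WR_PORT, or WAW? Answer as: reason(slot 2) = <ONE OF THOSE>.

#0 ALU src=r3,r7 dispatched  <A:0 Mu:2 Ld:1 B:1 rd:3 wr:2>
#1 MUL src=r4,r9 dispatched  <A:0 Mu:1 Ld:1 B:1 rd:1 wr:1>
#2 MUL src=r0,r1 held:RD_PORT  <A:0 Mu:1 Ld:1 B:1 rd:1 wr:1>
#3 ALU src=r2,r5 held:FU  <A:0 Mu:1 Ld:1 B:1 rd:1 wr:1>

reason(slot 2) = RD_PORT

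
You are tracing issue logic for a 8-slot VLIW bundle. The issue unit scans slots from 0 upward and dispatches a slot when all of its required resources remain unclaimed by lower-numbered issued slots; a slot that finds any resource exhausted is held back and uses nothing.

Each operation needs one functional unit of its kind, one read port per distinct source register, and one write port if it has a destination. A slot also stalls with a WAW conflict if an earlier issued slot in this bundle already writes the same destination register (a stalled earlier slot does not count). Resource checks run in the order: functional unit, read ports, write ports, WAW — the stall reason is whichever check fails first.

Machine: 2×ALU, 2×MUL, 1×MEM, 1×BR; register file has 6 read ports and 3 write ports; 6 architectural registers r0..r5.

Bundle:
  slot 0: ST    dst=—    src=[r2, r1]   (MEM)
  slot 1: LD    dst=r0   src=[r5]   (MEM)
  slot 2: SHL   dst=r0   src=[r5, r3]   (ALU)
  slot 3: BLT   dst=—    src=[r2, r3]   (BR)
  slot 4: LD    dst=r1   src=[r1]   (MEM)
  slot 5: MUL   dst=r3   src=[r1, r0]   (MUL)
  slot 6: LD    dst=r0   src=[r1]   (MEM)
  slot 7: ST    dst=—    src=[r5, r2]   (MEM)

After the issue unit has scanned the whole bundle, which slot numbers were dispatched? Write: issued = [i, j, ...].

issued = [0, 2, 3]

  0. MEM ⇒ go  {2A/2Mu/0Ld/1B | 4r 3w}
  1. MEM→r0 ⇒ no(FU)  {2A/2Mu/0Ld/1B | 4r 3w}
  2. ALU→r0 ⇒ go  {1A/2Mu/0Ld/1B | 2r 2w}
  3. BR ⇒ go  {1A/2Mu/0Ld/0B | 0r 2w}
  4. MEM→r1 ⇒ no(FU)  {1A/2Mu/0Ld/0B | 0r 2w}
  5. MUL→r3 ⇒ no(RD_PORT)  {1A/2Mu/0Ld/0B | 0r 2w}
  6. MEM→r0 ⇒ no(FU)  {1A/2Mu/0Ld/0B | 0r 2w}
  7. MEM ⇒ no(FU)  {1A/2Mu/0Ld/0B | 0r 2w}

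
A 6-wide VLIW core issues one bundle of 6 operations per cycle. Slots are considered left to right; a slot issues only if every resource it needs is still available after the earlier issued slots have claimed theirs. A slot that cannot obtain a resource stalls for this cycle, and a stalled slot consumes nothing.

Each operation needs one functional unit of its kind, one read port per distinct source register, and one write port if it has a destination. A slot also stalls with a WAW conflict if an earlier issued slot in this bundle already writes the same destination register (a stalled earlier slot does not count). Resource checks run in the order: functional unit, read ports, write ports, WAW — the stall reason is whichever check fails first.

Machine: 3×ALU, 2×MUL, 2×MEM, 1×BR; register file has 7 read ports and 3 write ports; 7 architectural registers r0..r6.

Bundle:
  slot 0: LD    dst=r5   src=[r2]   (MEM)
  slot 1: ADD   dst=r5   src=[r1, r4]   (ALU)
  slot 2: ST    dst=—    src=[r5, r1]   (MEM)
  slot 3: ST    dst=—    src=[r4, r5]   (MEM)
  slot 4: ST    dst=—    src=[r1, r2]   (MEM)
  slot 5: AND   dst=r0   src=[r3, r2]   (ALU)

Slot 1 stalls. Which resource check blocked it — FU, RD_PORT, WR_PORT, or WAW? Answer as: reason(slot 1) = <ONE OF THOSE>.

reason(slot 1) = WAW

[0] MEM needs rd=1 wr=1: ok; after: ALU=3 MUL=2 MEM=1 BR=1, R=6, W=2
[1] ALU needs rd=2 wr=1: WAW; after: ALU=3 MUL=2 MEM=1 BR=1, R=6, W=2
[2] MEM needs rd=2 wr=0: ok; after: ALU=3 MUL=2 MEM=0 BR=1, R=4, W=2
[3] MEM needs rd=2 wr=0: FU; after: ALU=3 MUL=2 MEM=0 BR=1, R=4, W=2
[4] MEM needs rd=2 wr=0: FU; after: ALU=3 MUL=2 MEM=0 BR=1, R=4, W=2
[5] ALU needs rd=2 wr=1: ok; after: ALU=2 MUL=2 MEM=0 BR=1, R=2, W=1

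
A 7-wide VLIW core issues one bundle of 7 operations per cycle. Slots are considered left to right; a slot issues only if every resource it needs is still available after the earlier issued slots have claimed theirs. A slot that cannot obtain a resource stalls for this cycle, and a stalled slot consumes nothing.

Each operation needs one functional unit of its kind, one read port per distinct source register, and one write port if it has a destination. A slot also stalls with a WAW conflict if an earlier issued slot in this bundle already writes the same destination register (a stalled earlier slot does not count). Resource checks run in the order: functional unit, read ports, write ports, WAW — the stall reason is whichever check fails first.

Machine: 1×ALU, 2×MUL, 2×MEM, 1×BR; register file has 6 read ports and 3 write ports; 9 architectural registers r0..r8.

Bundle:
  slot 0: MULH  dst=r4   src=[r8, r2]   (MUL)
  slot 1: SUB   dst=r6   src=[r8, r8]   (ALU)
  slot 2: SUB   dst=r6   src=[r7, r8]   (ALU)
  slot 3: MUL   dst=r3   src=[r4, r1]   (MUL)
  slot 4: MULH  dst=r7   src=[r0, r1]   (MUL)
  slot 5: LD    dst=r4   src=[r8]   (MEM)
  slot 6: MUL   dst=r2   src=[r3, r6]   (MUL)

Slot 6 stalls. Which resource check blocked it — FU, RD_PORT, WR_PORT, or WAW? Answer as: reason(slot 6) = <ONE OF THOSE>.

  0. MUL→r4 ⇒ go  {1A/1Mu/2Ld/1B | 4r 2w}
  1. ALU→r6 ⇒ go  {0A/1Mu/2Ld/1B | 3r 1w}
  2. ALU→r6 ⇒ no(FU)  {0A/1Mu/2Ld/1B | 3r 1w}
  3. MUL→r3 ⇒ go  {0A/0Mu/2Ld/1B | 1r 0w}
  4. MUL→r7 ⇒ no(FU)  {0A/0Mu/2Ld/1B | 1r 0w}
  5. MEM→r4 ⇒ no(WR_PORT)  {0A/0Mu/2Ld/1B | 1r 0w}
  6. MUL→r2 ⇒ no(FU)  {0A/0Mu/2Ld/1B | 1r 0w}

reason(slot 6) = FU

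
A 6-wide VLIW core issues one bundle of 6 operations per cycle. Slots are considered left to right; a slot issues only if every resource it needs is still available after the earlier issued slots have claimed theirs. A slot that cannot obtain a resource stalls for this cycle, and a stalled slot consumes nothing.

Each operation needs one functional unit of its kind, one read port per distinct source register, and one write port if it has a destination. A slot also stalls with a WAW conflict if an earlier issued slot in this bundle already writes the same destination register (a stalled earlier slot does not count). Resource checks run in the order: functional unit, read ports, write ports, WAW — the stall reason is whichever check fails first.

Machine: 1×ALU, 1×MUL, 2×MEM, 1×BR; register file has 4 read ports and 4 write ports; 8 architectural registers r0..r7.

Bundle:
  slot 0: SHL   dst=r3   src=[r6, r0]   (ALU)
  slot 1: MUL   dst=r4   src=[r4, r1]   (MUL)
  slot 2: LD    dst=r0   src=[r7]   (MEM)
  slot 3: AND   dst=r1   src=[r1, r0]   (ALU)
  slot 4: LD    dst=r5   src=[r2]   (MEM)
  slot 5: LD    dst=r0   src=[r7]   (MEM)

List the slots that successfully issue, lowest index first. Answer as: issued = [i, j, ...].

(0) want 1×ALU +2rd +1wr — yes → AL0|MU1|ME2|BR1|rd2|wr3
(1) want 1×MUL +2rd +1wr — yes → AL0|MU0|ME2|BR1|rd0|wr2
(2) want 1×MEM +1rd +1wr — RD_PORT → AL0|MU0|ME2|BR1|rd0|wr2
(3) want 1×ALU +2rd +1wr — FU → AL0|MU0|ME2|BR1|rd0|wr2
(4) want 1×MEM +1rd +1wr — RD_PORT → AL0|MU0|ME2|BR1|rd0|wr2
(5) want 1×MEM +1rd +1wr — RD_PORT → AL0|MU0|ME2|BR1|rd0|wr2

issued = [0, 1]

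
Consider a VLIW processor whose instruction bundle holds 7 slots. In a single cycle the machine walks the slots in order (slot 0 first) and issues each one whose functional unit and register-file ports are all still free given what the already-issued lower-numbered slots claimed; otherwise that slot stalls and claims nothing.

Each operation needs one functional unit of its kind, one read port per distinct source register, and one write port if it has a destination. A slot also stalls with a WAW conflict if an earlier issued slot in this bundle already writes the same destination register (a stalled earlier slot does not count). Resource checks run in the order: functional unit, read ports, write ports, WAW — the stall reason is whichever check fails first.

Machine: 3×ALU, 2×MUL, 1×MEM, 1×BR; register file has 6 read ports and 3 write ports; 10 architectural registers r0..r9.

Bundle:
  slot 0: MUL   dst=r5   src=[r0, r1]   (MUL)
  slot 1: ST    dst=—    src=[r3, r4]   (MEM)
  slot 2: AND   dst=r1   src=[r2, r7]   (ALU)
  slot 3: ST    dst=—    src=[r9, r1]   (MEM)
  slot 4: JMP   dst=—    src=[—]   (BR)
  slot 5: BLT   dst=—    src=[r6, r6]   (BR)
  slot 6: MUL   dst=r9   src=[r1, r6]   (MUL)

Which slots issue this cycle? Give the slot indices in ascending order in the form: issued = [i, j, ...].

[0] MUL needs rd=2 wr=1: ok; after: ALU=3 MUL=1 MEM=1 BR=1, R=4, W=2
[1] MEM needs rd=2 wr=0: ok; after: ALU=3 MUL=1 MEM=0 BR=1, R=2, W=2
[2] ALU needs rd=2 wr=1: ok; after: ALU=2 MUL=1 MEM=0 BR=1, R=0, W=1
[3] MEM needs rd=2 wr=0: FU; after: ALU=2 MUL=1 MEM=0 BR=1, R=0, W=1
[4] BR needs rd=0 wr=0: ok; after: ALU=2 MUL=1 MEM=0 BR=0, R=0, W=1
[5] BR needs rd=1 wr=0: FU; after: ALU=2 MUL=1 MEM=0 BR=0, R=0, W=1
[6] MUL needs rd=2 wr=1: RD_PORT; after: ALU=2 MUL=1 MEM=0 BR=0, R=0, W=1

issued = [0, 1, 2, 4]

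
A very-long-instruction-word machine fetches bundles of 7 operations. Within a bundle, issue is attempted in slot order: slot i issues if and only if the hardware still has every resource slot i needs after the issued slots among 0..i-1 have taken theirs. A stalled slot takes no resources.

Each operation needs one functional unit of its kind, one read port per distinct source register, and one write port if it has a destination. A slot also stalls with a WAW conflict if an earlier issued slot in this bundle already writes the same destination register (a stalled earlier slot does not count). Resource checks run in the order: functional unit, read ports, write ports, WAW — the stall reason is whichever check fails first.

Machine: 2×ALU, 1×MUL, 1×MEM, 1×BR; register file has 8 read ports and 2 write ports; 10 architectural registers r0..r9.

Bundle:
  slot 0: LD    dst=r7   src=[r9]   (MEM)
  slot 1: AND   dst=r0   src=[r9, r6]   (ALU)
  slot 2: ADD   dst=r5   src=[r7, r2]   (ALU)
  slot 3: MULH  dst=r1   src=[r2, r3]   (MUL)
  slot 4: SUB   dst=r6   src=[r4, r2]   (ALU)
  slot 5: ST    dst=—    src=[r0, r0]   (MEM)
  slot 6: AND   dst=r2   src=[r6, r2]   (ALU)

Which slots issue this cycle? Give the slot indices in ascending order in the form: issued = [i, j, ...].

issued = [0, 1]

slot 0 (MEM): ISSUE — free A2,Mu1,Ld0,B1 rp7 wp1
slot 1 (ALU): ISSUE — free A1,Mu1,Ld0,B1 rp5 wp0
slot 2 (ALU): stall WR_PORT — free A1,Mu1,Ld0,B1 rp5 wp0
slot 3 (MUL): stall WR_PORT — free A1,Mu1,Ld0,B1 rp5 wp0
slot 4 (ALU): stall WR_PORT — free A1,Mu1,Ld0,B1 rp5 wp0
slot 5 (MEM): stall FU — free A1,Mu1,Ld0,B1 rp5 wp0
slot 6 (ALU): stall WR_PORT — free A1,Mu1,Ld0,B1 rp5 wp0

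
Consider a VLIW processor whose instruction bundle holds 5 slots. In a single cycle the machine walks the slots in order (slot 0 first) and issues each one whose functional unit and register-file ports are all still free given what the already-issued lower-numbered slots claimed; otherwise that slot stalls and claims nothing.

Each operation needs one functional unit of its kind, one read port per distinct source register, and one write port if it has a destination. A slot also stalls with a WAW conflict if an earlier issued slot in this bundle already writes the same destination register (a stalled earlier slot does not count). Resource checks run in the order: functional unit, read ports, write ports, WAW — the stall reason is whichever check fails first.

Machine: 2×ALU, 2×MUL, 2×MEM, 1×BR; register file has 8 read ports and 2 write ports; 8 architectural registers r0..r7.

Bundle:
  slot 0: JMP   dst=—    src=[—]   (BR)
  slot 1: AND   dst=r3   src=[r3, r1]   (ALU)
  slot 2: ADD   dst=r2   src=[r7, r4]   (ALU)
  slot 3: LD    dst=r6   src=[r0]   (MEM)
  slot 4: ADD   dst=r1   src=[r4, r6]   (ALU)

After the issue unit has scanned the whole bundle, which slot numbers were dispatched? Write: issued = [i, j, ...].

issued = [0, 1, 2]

slot 0 (BR): ISSUE — free A2,Mu2,Ld2,B0 rp8 wp2
slot 1 (ALU): ISSUE — free A1,Mu2,Ld2,B0 rp6 wp1
slot 2 (ALU): ISSUE — free A0,Mu2,Ld2,B0 rp4 wp0
slot 3 (MEM): stall WR_PORT — free A0,Mu2,Ld2,B0 rp4 wp0
slot 4 (ALU): stall FU — free A0,Mu2,Ld2,B0 rp4 wp0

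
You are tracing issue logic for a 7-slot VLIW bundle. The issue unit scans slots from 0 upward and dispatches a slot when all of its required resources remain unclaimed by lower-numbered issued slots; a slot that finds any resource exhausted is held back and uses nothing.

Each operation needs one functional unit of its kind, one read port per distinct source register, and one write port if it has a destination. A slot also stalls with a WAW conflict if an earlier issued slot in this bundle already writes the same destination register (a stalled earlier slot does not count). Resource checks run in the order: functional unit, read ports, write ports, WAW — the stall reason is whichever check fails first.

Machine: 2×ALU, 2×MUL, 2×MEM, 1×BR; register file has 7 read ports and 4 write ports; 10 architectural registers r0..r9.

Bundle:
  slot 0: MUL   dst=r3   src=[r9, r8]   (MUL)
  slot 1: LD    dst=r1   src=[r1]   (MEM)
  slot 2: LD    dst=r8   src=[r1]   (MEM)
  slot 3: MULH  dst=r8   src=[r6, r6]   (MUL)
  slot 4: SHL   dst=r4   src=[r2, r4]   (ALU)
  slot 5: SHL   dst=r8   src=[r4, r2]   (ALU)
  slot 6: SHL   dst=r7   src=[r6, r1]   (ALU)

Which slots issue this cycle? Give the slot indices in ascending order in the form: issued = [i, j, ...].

slot 0 (MUL): ISSUE — free A2,Mu1,Ld2,B1 rp5 wp3
slot 1 (MEM): ISSUE — free A2,Mu1,Ld1,B1 rp4 wp2
slot 2 (MEM): ISSUE — free A2,Mu1,Ld0,B1 rp3 wp1
slot 3 (MUL): stall WAW — free A2,Mu1,Ld0,B1 rp3 wp1
slot 4 (ALU): ISSUE — free A1,Mu1,Ld0,B1 rp1 wp0
slot 5 (ALU): stall RD_PORT — free A1,Mu1,Ld0,B1 rp1 wp0
slot 6 (ALU): stall RD_PORT — free A1,Mu1,Ld0,B1 rp1 wp0

issued = [0, 1, 2, 4]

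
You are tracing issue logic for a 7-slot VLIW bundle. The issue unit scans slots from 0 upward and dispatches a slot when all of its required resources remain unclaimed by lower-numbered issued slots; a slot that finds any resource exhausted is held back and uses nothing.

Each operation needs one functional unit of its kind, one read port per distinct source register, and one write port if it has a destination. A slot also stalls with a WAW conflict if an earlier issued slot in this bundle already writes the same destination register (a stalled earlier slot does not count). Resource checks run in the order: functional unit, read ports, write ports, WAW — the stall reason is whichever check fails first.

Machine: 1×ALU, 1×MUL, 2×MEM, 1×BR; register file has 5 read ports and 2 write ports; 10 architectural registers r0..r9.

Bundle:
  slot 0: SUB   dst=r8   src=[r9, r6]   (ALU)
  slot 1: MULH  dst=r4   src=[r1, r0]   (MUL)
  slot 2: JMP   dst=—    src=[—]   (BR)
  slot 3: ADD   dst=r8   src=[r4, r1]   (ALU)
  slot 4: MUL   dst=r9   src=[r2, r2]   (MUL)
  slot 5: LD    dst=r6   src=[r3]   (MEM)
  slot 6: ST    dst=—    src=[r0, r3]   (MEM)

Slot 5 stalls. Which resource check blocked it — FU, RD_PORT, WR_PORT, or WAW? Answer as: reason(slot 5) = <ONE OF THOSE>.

(0) want 1×ALU +2rd +1wr — yes → AL0|MU1|ME2|BR1|rd3|wr1
(1) want 1×MUL +2rd +1wr — yes → AL0|MU0|ME2|BR1|rd1|wr0
(2) want 1×BR +0rd +0wr — yes → AL0|MU0|ME2|BR0|rd1|wr0
(3) want 1×ALU +2rd +1wr — FU → AL0|MU0|ME2|BR0|rd1|wr0
(4) want 1×MUL +1rd +1wr — FU → AL0|MU0|ME2|BR0|rd1|wr0
(5) want 1×MEM +1rd +1wr — WR_PORT → AL0|MU0|ME2|BR0|rd1|wr0
(6) want 1×MEM +2rd +0wr — RD_PORT → AL0|MU0|ME2|BR0|rd1|wr0

reason(slot 5) = WR_PORT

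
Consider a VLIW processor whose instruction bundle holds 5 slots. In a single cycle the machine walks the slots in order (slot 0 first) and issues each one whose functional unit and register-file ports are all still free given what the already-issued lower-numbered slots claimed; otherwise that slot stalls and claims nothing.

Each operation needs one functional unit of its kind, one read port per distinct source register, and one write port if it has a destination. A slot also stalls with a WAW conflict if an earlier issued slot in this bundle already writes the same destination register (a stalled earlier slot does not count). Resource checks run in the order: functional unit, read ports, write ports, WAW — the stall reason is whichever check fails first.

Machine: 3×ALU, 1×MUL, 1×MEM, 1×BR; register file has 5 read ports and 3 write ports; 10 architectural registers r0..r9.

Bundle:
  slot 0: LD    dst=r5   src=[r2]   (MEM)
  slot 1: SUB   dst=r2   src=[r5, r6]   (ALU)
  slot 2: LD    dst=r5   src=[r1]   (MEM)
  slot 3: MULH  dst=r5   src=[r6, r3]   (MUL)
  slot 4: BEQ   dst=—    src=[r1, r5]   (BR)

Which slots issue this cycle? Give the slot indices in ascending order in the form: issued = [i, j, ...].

issued = [0, 1, 4]

#0 MEM src=r2 dispatched  <A:3 Mu:1 Ld:0 B:1 rd:4 wr:2>
#1 ALU src=r5,r6 dispatched  <A:2 Mu:1 Ld:0 B:1 rd:2 wr:1>
#2 MEM src=r1 held:FU  <A:2 Mu:1 Ld:0 B:1 rd:2 wr:1>
#3 MUL src=r6,r3 held:WAW  <A:2 Mu:1 Ld:0 B:1 rd:2 wr:1>
#4 BR src=r1,r5 dispatched  <A:2 Mu:1 Ld:0 B:0 rd:0 wr:1>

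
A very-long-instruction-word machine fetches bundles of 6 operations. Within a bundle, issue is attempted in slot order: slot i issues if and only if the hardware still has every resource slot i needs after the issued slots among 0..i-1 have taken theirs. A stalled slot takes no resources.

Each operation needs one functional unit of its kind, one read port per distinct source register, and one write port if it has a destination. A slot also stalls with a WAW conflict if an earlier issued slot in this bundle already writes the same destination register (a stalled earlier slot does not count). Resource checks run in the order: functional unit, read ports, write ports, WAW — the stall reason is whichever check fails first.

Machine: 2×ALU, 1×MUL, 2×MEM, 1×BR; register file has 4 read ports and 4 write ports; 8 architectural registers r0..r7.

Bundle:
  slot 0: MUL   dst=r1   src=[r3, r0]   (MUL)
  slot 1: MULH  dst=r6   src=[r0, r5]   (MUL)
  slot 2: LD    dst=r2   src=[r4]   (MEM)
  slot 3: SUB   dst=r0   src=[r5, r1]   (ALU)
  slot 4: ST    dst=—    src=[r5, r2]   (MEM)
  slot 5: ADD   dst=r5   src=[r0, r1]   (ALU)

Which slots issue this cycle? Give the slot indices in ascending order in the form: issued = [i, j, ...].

issued = [0, 2]

  0. MUL→r1 ⇒ go  {2A/0Mu/2Ld/1B | 2r 3w}
  1. MUL→r6 ⇒ no(FU)  {2A/0Mu/2Ld/1B | 2r 3w}
  2. MEM→r2 ⇒ go  {2A/0Mu/1Ld/1B | 1r 2w}
  3. ALU→r0 ⇒ no(RD_PORT)  {2A/0Mu/1Ld/1B | 1r 2w}
  4. MEM ⇒ no(RD_PORT)  {2A/0Mu/1Ld/1B | 1r 2w}
  5. ALU→r5 ⇒ no(RD_PORT)  {2A/0Mu/1Ld/1B | 1r 2w}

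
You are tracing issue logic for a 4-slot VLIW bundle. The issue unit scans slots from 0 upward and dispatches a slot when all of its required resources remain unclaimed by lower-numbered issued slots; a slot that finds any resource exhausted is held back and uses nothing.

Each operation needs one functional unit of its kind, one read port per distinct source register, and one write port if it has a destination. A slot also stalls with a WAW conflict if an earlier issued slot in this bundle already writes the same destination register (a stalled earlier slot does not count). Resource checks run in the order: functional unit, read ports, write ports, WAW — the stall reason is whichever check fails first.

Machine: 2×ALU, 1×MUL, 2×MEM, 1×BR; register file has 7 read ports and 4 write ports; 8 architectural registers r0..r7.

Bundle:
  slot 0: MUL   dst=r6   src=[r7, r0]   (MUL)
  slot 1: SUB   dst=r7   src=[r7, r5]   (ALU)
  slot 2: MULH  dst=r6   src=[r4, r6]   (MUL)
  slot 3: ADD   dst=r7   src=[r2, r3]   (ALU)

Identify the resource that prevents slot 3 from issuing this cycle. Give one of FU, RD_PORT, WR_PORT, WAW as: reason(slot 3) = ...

#0 MUL src=r7,r0 dispatched  <A:2 Mu:0 Ld:2 B:1 rd:5 wr:3>
#1 ALU src=r7,r5 dispatched  <A:1 Mu:0 Ld:2 B:1 rd:3 wr:2>
#2 MUL src=r4,r6 held:FU  <A:1 Mu:0 Ld:2 B:1 rd:3 wr:2>
#3 ALU src=r2,r3 held:WAW  <A:1 Mu:0 Ld:2 B:1 rd:3 wr:2>

reason(slot 3) = WAW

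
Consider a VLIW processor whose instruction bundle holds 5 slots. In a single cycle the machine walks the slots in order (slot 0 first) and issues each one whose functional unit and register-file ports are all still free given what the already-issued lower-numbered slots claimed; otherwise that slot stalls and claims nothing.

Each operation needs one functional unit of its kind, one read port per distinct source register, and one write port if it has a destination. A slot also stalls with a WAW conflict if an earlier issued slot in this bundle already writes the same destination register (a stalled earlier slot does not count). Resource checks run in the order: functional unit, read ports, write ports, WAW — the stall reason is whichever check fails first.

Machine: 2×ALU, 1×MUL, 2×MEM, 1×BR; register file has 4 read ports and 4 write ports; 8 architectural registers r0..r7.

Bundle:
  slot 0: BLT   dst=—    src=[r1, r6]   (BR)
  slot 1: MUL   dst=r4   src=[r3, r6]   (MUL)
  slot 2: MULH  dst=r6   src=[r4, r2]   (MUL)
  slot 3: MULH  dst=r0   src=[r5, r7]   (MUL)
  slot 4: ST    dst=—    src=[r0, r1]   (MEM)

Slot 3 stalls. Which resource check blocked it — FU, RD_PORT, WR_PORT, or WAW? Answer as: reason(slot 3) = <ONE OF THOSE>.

reason(slot 3) = FU

  0. BR ⇒ go  {2A/1Mu/2Ld/0B | 2r 4w}
  1. MUL→r4 ⇒ go  {2A/0Mu/2Ld/0B | 0r 3w}
  2. MUL→r6 ⇒ no(FU)  {2A/0Mu/2Ld/0B | 0r 3w}
  3. MUL→r0 ⇒ no(FU)  {2A/0Mu/2Ld/0B | 0r 3w}
  4. MEM ⇒ no(RD_PORT)  {2A/0Mu/2Ld/0B | 0r 3w}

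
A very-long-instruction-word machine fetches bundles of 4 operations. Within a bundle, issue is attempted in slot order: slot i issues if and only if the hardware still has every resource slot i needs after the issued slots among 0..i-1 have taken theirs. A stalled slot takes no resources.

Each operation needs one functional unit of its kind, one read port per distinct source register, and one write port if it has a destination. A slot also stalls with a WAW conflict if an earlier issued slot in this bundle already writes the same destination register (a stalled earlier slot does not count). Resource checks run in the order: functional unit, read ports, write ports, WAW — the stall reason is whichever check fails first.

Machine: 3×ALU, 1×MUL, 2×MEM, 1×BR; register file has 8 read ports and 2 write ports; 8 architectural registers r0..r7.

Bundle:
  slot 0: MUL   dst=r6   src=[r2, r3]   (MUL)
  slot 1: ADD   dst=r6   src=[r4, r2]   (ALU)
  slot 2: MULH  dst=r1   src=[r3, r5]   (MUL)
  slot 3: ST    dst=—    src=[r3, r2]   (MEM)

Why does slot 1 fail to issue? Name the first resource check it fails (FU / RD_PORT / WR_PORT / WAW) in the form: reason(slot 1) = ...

slot 0 (MUL): ISSUE — free A3,Mu0,Ld2,B1 rp6 wp1
slot 1 (ALU): stall WAW — free A3,Mu0,Ld2,B1 rp6 wp1
slot 2 (MUL): stall FU — free A3,Mu0,Ld2,B1 rp6 wp1
slot 3 (MEM): ISSUE — free A3,Mu0,Ld1,B1 rp4 wp1

reason(slot 1) = WAW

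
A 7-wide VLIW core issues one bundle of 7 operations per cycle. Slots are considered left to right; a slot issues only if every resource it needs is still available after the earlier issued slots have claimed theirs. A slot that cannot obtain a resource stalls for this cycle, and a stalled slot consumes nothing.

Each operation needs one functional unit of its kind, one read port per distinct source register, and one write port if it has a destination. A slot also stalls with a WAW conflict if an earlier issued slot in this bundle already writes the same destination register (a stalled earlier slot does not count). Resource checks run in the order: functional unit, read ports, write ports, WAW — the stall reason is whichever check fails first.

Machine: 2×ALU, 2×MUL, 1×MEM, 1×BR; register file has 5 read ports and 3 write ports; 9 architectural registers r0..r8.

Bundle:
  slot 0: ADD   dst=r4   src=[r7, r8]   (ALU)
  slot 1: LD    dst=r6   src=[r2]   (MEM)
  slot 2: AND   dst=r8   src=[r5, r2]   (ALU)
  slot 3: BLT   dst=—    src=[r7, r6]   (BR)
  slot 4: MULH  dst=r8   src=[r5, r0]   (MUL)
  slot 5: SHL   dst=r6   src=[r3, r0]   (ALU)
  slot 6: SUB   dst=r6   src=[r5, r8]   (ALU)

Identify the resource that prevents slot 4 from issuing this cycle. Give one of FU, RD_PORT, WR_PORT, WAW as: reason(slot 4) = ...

#0 ALU src=r7,r8 dispatched  <A:1 Mu:2 Ld:1 B:1 rd:3 wr:2>
#1 MEM src=r2 dispatched  <A:1 Mu:2 Ld:0 B:1 rd:2 wr:1>
#2 ALU src=r5,r2 dispatched  <A:0 Mu:2 Ld:0 B:1 rd:0 wr:0>
#3 BR src=r7,r6 held:RD_PORT  <A:0 Mu:2 Ld:0 B:1 rd:0 wr:0>
#4 MUL src=r5,r0 held:RD_PORT  <A:0 Mu:2 Ld:0 B:1 rd:0 wr:0>
#5 ALU src=r3,r0 held:FU  <A:0 Mu:2 Ld:0 B:1 rd:0 wr:0>
#6 ALU src=r5,r8 held:FU  <A:0 Mu:2 Ld:0 B:1 rd:0 wr:0>

reason(slot 4) = RD_PORT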